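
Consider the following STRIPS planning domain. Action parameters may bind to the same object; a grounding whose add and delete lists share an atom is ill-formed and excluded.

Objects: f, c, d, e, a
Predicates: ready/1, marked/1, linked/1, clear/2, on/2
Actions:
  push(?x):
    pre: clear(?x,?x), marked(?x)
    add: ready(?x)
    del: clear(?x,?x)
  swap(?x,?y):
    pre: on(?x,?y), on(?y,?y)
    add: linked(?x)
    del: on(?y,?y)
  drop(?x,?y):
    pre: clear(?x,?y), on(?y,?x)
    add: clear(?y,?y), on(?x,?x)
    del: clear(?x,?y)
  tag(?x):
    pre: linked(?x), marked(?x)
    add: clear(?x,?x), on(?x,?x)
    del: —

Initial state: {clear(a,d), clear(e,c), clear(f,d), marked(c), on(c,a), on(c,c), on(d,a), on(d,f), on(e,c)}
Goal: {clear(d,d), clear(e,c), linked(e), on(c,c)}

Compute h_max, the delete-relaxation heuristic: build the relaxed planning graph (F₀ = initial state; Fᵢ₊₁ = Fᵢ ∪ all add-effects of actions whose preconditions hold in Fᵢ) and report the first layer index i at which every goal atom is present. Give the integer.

F0 = init (9 atoms)
F1 = F0 ∪ {clear(d,d), linked(c), linked(e), on(a,a), on(f,f)}  (14 atoms)
goal ⊆ F1  ⇒  h_max = 1

1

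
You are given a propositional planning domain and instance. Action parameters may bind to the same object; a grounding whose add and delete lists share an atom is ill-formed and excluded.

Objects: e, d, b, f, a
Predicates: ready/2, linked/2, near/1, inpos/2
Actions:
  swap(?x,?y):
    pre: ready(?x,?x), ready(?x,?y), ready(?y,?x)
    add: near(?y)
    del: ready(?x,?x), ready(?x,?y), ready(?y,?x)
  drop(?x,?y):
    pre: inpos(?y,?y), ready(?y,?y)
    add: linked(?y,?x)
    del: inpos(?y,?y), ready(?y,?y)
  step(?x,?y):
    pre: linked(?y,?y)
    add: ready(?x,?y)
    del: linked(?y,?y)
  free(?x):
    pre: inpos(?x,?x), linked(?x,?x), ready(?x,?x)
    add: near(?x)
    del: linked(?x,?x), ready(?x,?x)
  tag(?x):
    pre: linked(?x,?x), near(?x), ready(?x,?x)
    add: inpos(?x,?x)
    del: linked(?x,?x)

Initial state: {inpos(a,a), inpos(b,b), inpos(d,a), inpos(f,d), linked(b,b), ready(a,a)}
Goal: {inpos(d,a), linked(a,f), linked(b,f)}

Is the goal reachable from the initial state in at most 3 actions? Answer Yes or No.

Yes

1. drop(f,a)  →  {inpos(b,b), inpos(d,a), inpos(f,d), linked(a,f), linked(b,b)}
2. step(b,b)  →  {inpos(b,b), inpos(d,a), inpos(f,d), linked(a,f), ready(b,b)}
3. drop(f,b)  →  {inpos(d,a), inpos(f,d), linked(a,f), linked(b,f)}
optimal plan length = 3; 3 ≤ 3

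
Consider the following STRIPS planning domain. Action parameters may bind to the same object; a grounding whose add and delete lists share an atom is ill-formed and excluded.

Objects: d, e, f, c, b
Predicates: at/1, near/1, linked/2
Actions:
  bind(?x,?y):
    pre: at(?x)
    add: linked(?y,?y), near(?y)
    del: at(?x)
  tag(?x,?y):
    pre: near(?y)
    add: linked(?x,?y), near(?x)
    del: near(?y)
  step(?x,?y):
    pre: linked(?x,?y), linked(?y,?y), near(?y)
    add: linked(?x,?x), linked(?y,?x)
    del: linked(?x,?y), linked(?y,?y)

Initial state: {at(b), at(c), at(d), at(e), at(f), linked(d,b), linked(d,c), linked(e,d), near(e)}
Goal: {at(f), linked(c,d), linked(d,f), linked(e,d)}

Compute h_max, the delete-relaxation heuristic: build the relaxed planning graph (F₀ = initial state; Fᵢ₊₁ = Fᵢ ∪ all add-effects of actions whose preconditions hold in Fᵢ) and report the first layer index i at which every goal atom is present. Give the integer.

F0 = init (9 atoms)
F1 = F0 ∪ {linked(b,b), linked(b,e), linked(c,c), linked(c,e), linked(d,d), linked(d,e), linked(e,e), linked(f,e), linked(f,f), near(b), near(c), near(d), near(f)}  (22 atoms)
F2 = F1 ∪ {linked(b,c), linked(b,d), linked(b,f), linked(c,b), linked(c,d), linked(c,f), linked(d,f), linked(e,b), linked(e,c), linked(e,f), linked(f,b), linked(f,c), linked(f,d)}  (35 atoms)
goal ⊆ F2  ⇒  h_max = 2

2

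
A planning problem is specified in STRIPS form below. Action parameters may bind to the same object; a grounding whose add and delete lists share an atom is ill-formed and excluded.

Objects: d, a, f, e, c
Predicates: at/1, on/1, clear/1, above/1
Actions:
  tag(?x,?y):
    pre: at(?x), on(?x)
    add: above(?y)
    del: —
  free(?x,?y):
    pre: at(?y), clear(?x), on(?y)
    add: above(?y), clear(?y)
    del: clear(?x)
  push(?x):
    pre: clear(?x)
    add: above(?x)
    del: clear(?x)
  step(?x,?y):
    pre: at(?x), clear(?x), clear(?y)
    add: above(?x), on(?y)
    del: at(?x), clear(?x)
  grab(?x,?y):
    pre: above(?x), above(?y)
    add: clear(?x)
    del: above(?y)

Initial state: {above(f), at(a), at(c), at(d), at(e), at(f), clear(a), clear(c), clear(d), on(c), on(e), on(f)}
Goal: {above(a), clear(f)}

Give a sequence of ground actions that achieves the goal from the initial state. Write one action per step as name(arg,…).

tag(f,a); free(d,f)

1. tag(f,a)  →  {above(a), above(f), at(a), at(c), at(d), at(e), at(f), clear(a), clear(c), clear(d), on(c), on(e), on(f)}
2. free(d,f)  →  {above(a), above(f), at(a), at(c), at(d), at(e), at(f), clear(a), clear(c), clear(f), on(c), on(e), on(f)}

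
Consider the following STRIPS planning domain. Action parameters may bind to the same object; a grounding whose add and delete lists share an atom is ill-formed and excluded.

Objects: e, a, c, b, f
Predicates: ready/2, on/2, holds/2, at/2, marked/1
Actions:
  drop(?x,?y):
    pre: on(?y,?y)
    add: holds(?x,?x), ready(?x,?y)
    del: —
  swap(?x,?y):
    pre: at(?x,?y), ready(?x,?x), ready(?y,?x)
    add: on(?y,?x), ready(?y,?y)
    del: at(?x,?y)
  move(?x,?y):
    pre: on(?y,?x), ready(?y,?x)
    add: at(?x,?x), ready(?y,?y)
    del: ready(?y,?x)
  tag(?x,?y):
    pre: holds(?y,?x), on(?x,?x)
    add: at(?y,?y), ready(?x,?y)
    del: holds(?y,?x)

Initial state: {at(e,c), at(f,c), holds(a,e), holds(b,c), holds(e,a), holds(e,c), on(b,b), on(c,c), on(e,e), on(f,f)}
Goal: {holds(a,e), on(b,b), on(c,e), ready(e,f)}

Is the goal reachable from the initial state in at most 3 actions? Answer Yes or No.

1. drop(e,e)  →  {at(e,c), at(f,c), holds(a,e), holds(b,c), holds(e,a), holds(e,c), holds(e,e), on(b,b), on(c,c), on(e,e), on(f,f), ready(e,e)}
2. drop(e,f)  →  {at(e,c), at(f,c), holds(a,e), holds(b,c), holds(e,a), holds(e,c), holds(e,e), on(b,b), on(c,c), on(e,e), on(f,f), ready(e,e), ready(e,f)}
3. drop(c,e)  →  {at(e,c), at(f,c), holds(a,e), holds(b,c), holds(c,c), holds(e,a), holds(e,c), holds(e,e), on(b,b), on(c,c), on(e,e), on(f,f), ready(c,e), ready(e,e), ready(e,f)}
4. swap(e,c)  →  {at(f,c), holds(a,e), holds(b,c), holds(c,c), holds(e,a), holds(e,c), holds(e,e), on(b,b), on(c,c), on(c,e), on(e,e), on(f,f), ready(c,c), ready(c,e), ready(e,e), ready(e,f)}
optimal plan length = 4; 4 > 3

No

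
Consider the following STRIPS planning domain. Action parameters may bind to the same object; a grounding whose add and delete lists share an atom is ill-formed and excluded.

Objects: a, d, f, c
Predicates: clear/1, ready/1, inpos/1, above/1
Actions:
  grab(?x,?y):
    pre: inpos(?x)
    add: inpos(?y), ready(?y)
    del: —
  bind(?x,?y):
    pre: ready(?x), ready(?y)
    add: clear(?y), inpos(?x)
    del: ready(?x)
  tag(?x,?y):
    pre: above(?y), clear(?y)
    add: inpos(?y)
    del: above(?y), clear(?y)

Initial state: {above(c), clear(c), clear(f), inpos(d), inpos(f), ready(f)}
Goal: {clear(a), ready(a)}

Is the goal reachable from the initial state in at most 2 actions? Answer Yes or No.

Yes

1. grab(d,a)  →  {above(c), clear(c), clear(f), inpos(a), inpos(d), inpos(f), ready(a), ready(f)}
2. bind(f,a)  →  {above(c), clear(a), clear(c), clear(f), inpos(a), inpos(d), inpos(f), ready(a)}
optimal plan length = 2; 2 ≤ 2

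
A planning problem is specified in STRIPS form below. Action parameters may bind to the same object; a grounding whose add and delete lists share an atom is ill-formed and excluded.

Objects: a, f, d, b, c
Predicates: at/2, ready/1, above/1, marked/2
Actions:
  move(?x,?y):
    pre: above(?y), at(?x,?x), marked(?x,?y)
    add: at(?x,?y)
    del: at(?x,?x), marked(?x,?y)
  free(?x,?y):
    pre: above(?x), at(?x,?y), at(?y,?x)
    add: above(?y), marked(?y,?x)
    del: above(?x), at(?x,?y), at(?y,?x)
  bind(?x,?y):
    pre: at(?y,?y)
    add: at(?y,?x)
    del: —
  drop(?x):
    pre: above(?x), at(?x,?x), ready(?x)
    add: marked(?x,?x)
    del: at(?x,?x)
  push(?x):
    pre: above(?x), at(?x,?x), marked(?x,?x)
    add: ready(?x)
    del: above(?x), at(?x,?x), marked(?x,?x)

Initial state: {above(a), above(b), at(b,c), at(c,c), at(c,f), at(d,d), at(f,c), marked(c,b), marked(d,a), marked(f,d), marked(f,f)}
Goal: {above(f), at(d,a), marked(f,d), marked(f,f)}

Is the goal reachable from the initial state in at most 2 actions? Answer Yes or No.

No

1. move(d,a)  →  {above(a), above(b), at(b,c), at(c,c), at(c,f), at(d,a), at(f,c), marked(c,b), marked(f,d), marked(f,f)}
2. move(c,b)  →  {above(a), above(b), at(b,c), at(c,b), at(c,f), at(d,a), at(f,c), marked(f,d), marked(f,f)}
3. free(b,c)  →  {above(a), above(c), at(c,f), at(d,a), at(f,c), marked(c,b), marked(f,d), marked(f,f)}
4. free(c,f)  →  {above(a), above(f), at(d,a), marked(c,b), marked(f,c), marked(f,d), marked(f,f)}
optimal plan length = 4; 4 > 2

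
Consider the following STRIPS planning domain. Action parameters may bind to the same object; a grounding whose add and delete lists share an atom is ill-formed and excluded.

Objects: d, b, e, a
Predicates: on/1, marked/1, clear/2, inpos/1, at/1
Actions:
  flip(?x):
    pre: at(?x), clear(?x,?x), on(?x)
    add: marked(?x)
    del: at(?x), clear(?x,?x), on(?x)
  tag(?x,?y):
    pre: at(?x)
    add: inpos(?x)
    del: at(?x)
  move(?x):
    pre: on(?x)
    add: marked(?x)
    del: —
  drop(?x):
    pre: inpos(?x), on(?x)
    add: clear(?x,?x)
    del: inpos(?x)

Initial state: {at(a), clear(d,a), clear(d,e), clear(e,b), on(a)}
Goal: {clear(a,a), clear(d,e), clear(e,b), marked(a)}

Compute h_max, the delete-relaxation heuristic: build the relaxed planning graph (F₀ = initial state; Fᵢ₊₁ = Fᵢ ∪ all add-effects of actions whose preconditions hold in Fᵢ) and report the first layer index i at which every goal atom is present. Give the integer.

2

F0 = init (5 atoms)
F1 = F0 ∪ {inpos(a), marked(a)}  (7 atoms)
F2 = F1 ∪ {clear(a,a)}  (8 atoms)
goal ⊆ F2  ⇒  h_max = 2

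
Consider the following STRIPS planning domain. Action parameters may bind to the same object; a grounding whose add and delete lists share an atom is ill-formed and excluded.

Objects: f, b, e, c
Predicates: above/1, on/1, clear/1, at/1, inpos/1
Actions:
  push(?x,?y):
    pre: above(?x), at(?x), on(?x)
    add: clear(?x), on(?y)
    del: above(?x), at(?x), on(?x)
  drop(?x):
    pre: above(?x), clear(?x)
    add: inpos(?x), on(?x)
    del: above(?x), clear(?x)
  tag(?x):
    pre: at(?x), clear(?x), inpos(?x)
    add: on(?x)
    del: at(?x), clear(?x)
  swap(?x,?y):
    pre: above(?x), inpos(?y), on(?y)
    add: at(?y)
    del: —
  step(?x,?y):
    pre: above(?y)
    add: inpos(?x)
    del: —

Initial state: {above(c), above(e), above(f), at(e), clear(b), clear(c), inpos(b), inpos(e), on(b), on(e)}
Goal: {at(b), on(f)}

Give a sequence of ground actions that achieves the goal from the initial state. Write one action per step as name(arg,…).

push(e,f); swap(f,b)

1. push(e,f)  →  {above(c), above(f), clear(b), clear(c), clear(e), inpos(b), inpos(e), on(b), on(f)}
2. swap(f,b)  →  {above(c), above(f), at(b), clear(b), clear(c), clear(e), inpos(b), inpos(e), on(b), on(f)}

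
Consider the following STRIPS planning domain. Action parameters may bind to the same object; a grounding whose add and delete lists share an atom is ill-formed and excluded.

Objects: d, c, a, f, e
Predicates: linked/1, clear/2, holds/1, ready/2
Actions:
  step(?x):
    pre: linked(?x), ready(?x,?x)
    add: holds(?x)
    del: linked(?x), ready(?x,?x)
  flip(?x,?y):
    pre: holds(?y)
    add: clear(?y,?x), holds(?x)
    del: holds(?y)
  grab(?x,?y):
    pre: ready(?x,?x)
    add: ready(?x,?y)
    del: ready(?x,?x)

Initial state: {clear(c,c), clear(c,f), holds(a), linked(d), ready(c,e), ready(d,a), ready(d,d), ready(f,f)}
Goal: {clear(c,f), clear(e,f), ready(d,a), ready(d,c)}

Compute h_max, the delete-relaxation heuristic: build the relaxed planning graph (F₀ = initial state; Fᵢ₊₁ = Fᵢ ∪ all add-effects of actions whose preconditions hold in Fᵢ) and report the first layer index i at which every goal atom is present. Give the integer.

2

F0 = init (8 atoms)
F1 = F0 ∪ {clear(a,c), clear(a,d), clear(a,e), clear(a,f), holds(c), holds(d), holds(e), holds(f), ready(d,c), ready(d,e), ready(d,f), ready(f,a), ready(f,c), ready(f,d), ready(f,e)}  (23 atoms)
F2 = F1 ∪ {clear(c,a), clear(c,d), clear(c,e), clear(d,a), clear(d,c), clear(d,e), clear(d,f), clear(e,a), clear(e,c), clear(e,d), clear(e,f), clear(f,a), clear(f,c), clear(f,d), clear(f,e)}  (38 atoms)
goal ⊆ F2  ⇒  h_max = 2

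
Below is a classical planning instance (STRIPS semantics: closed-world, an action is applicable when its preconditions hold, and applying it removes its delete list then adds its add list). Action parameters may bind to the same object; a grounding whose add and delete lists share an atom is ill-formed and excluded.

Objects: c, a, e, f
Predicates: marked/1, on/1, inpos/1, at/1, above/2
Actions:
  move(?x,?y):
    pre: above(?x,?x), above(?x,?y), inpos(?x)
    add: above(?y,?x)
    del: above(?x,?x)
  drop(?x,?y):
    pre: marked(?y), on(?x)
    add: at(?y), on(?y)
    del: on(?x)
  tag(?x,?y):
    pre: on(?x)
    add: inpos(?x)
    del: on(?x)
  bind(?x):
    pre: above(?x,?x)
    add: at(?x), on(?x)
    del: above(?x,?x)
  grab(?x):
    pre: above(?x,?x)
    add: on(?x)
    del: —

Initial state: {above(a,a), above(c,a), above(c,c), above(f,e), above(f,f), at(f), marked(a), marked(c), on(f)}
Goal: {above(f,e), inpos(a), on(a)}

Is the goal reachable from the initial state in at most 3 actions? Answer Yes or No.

Yes

1. drop(f,a)  →  {above(a,a), above(c,a), above(c,c), above(f,e), above(f,f), at(a), at(f), marked(a), marked(c), on(a)}
2. tag(a,c)  →  {above(a,a), above(c,a), above(c,c), above(f,e), above(f,f), at(a), at(f), inpos(a), marked(a), marked(c)}
3. bind(a)  →  {above(c,a), above(c,c), above(f,e), above(f,f), at(a), at(f), inpos(a), marked(a), marked(c), on(a)}
optimal plan length = 3; 3 ≤ 3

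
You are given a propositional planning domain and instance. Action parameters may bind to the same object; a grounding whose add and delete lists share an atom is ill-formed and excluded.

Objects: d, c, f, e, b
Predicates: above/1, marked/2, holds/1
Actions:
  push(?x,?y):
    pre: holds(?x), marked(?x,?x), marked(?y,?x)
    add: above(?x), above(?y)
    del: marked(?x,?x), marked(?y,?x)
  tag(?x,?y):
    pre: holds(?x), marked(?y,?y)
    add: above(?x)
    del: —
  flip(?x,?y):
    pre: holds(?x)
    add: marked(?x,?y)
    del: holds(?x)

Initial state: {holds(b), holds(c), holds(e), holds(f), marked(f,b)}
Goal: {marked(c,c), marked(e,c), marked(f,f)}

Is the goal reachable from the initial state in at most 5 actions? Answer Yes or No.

1. flip(c,c)  →  {holds(b), holds(e), holds(f), marked(c,c), marked(f,b)}
2. flip(f,f)  →  {holds(b), holds(e), marked(c,c), marked(f,b), marked(f,f)}
3. flip(e,c)  →  {holds(b), marked(c,c), marked(e,c), marked(f,b), marked(f,f)}
optimal plan length = 3; 3 ≤ 5

Yes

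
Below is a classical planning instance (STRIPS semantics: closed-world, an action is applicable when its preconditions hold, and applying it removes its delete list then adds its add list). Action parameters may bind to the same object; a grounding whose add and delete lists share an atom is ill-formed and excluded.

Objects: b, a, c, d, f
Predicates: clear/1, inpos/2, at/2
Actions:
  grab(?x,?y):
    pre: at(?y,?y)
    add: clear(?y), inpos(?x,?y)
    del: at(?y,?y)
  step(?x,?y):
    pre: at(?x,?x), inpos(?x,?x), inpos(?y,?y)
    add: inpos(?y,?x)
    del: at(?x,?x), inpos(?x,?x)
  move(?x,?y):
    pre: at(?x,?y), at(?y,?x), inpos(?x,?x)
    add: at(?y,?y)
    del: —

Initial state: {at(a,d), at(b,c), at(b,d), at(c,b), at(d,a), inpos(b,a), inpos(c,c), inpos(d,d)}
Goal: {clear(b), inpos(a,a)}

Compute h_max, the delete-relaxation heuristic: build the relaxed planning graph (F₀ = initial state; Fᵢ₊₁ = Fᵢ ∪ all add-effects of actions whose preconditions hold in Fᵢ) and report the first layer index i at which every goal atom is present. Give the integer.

F0 = init (8 atoms)
F1 = F0 ∪ {at(a,a), at(b,b)}  (10 atoms)
F2 = F1 ∪ {clear(a), clear(b), inpos(a,a), inpos(a,b), inpos(b,b), inpos(c,a), inpos(c,b), inpos(d,a), inpos(d,b), inpos(f,a), inpos(f,b)}  (21 atoms)
goal ⊆ F2  ⇒  h_max = 2

2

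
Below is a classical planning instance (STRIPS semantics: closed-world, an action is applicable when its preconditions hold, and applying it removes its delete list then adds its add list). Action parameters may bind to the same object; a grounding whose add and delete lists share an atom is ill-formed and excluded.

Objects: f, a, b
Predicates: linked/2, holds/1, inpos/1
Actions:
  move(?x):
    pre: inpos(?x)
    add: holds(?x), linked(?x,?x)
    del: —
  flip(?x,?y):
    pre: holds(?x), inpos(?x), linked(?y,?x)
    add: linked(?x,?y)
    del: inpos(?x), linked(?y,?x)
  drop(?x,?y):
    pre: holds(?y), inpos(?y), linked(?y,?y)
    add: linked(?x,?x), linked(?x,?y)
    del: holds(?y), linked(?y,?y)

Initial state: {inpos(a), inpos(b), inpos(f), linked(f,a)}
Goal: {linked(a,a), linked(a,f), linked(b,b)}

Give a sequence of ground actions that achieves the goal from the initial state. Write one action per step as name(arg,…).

1. move(f)  →  {holds(f), inpos(a), inpos(b), inpos(f), linked(f,a), linked(f,f)}
2. move(b)  →  {holds(b), holds(f), inpos(a), inpos(b), inpos(f), linked(b,b), linked(f,a), linked(f,f)}
3. drop(a,f)  →  {holds(b), inpos(a), inpos(b), inpos(f), linked(a,a), linked(a,f), linked(b,b), linked(f,a)}

move(f); move(b); drop(a,f)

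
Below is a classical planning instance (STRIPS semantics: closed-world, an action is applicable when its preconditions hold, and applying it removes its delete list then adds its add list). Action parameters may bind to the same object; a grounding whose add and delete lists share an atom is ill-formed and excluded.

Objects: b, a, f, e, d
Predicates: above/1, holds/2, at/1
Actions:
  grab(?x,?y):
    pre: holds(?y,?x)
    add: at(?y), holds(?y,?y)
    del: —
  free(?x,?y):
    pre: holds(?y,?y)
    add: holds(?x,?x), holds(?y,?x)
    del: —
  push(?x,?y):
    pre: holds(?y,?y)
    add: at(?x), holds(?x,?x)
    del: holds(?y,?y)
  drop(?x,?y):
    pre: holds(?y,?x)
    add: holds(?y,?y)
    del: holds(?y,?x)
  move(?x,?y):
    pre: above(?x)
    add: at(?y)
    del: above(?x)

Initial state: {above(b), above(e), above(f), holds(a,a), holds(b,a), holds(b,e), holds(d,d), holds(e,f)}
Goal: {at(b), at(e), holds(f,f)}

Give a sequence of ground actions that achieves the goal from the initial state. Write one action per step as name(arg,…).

grab(a,b); grab(f,e); free(f,b)

1. grab(a,b)  →  {above(b), above(e), above(f), at(b), holds(a,a), holds(b,a), holds(b,b), holds(b,e), holds(d,d), holds(e,f)}
2. grab(f,e)  →  {above(b), above(e), above(f), at(b), at(e), holds(a,a), holds(b,a), holds(b,b), holds(b,e), holds(d,d), holds(e,e), holds(e,f)}
3. free(f,b)  →  {above(b), above(e), above(f), at(b), at(e), holds(a,a), holds(b,a), holds(b,b), holds(b,e), holds(b,f), holds(d,d), holds(e,e), holds(e,f), holds(f,f)}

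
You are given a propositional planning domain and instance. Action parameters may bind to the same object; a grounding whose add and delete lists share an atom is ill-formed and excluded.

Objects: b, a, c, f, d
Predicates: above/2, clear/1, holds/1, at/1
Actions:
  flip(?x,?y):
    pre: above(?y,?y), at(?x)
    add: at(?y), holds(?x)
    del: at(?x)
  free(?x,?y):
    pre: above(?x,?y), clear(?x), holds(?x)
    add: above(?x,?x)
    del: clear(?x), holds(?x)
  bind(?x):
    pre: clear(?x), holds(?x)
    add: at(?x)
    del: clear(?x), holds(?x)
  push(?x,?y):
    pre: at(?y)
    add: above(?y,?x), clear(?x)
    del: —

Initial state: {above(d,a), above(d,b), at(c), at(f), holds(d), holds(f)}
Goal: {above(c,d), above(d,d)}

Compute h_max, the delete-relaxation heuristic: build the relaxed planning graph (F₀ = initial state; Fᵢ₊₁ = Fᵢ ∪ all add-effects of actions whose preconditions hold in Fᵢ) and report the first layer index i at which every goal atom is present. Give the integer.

F0 = init (6 atoms)
F1 = F0 ∪ {above(c,a), above(c,b), above(c,c), above(c,d), above(c,f), above(f,a), above(f,b), above(f,c), above(f,d), above(f,f), clear(a), clear(b), clear(c), clear(d), clear(f)}  (21 atoms)
F2 = F1 ∪ {above(d,d), at(d), holds(c)}  (24 atoms)
goal ⊆ F2  ⇒  h_max = 2

2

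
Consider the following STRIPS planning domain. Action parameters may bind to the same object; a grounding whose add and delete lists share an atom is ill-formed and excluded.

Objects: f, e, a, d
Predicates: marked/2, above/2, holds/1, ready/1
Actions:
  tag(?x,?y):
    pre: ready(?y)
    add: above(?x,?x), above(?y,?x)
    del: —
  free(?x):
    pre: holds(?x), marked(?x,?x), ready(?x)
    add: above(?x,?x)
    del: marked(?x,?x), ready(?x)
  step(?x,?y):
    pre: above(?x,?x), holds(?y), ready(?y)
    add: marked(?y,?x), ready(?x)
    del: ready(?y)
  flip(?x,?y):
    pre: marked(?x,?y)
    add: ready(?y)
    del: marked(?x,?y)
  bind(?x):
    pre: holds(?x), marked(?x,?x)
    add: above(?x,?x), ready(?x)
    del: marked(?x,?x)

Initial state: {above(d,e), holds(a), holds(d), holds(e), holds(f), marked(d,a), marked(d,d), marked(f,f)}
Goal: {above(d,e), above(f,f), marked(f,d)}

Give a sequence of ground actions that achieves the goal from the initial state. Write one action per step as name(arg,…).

1. bind(f)  →  {above(d,e), above(f,f), holds(a), holds(d), holds(e), holds(f), marked(d,a), marked(d,d), ready(f)}
2. tag(d,f)  →  {above(d,d), above(d,e), above(f,d), above(f,f), holds(a), holds(d), holds(e), holds(f), marked(d,a), marked(d,d), ready(f)}
3. step(d,f)  →  {above(d,d), above(d,e), above(f,d), above(f,f), holds(a), holds(d), holds(e), holds(f), marked(d,a), marked(d,d), marked(f,d), ready(d)}

bind(f); tag(d,f); step(d,f)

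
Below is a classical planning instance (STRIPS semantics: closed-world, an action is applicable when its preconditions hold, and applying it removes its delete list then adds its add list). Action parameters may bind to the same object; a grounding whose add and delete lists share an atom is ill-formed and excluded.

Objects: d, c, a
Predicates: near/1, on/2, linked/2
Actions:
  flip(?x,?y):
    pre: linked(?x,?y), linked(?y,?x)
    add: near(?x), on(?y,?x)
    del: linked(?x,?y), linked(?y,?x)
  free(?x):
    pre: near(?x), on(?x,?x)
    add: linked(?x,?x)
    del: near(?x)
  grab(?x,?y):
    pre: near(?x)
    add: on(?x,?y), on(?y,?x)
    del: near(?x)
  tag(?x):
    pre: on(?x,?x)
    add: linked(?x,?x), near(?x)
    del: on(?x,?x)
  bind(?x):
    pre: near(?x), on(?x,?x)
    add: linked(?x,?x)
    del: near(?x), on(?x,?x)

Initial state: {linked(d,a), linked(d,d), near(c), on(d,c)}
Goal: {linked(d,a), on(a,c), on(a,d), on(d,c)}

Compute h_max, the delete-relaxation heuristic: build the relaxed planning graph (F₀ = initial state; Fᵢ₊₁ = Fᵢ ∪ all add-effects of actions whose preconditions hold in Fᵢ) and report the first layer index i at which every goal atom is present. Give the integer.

F0 = init (4 atoms)
F1 = F0 ∪ {near(d), on(a,c), on(c,a), on(c,c), on(c,d), on(d,d)}  (10 atoms)
F2 = F1 ∪ {linked(c,c), on(a,d), on(d,a)}  (13 atoms)
goal ⊆ F2  ⇒  h_max = 2

2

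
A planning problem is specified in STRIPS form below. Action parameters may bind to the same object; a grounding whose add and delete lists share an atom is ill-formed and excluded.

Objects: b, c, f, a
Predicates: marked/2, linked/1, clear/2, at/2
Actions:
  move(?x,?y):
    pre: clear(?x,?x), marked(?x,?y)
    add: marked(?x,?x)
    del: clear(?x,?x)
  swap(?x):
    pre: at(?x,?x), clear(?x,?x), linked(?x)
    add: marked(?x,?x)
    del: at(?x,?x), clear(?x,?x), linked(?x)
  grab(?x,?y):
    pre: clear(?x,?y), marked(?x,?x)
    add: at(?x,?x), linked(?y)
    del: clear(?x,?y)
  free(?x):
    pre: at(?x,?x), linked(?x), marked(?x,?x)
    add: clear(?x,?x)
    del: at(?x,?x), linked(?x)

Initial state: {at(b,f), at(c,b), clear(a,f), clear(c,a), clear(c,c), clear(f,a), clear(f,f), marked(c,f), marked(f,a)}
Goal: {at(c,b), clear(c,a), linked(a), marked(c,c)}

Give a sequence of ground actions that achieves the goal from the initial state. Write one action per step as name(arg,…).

1. move(c,f)  →  {at(b,f), at(c,b), clear(a,f), clear(c,a), clear(f,a), clear(f,f), marked(c,c), marked(c,f), marked(f,a)}
2. move(f,a)  →  {at(b,f), at(c,b), clear(a,f), clear(c,a), clear(f,a), marked(c,c), marked(c,f), marked(f,a), marked(f,f)}
3. grab(f,a)  →  {at(b,f), at(c,b), at(f,f), clear(a,f), clear(c,a), linked(a), marked(c,c), marked(c,f), marked(f,a), marked(f,f)}

move(c,f); move(f,a); grab(f,a)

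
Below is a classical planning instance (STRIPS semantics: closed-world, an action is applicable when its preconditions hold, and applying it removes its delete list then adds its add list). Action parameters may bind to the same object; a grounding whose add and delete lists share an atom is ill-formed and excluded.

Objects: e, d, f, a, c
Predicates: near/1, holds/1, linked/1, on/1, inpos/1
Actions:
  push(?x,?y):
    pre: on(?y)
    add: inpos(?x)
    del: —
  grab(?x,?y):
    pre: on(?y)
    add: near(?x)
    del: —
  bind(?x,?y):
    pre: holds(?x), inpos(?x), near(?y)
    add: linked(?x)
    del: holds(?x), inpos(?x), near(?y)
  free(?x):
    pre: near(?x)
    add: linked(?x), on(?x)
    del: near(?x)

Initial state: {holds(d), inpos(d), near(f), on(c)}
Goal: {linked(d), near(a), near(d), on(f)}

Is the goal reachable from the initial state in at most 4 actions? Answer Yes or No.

No

1. grab(e,c)  →  {holds(d), inpos(d), near(e), near(f), on(c)}
2. grab(d,c)  →  {holds(d), inpos(d), near(d), near(e), near(f), on(c)}
3. grab(a,c)  →  {holds(d), inpos(d), near(a), near(d), near(e), near(f), on(c)}
4. bind(d,e)  →  {linked(d), near(a), near(d), near(f), on(c)}
5. free(f)  →  {linked(d), linked(f), near(a), near(d), on(c), on(f)}
optimal plan length = 5; 5 > 4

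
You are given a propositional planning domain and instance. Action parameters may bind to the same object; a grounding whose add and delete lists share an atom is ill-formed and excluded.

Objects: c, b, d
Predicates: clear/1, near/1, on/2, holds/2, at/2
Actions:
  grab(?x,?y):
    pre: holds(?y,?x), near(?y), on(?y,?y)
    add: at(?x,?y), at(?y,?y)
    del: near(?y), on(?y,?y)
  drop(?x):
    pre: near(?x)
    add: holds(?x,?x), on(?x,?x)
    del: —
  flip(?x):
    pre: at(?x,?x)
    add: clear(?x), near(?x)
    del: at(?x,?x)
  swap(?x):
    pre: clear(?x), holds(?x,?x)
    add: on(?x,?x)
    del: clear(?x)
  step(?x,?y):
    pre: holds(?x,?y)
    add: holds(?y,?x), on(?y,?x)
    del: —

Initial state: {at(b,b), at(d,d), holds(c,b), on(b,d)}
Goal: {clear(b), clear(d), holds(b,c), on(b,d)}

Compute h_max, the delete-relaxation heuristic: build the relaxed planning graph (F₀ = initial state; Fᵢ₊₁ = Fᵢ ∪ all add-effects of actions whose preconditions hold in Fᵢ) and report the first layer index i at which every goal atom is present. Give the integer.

1

F0 = init (4 atoms)
F1 = F0 ∪ {clear(b), clear(d), holds(b,c), near(b), near(d), on(b,c)}  (10 atoms)
goal ⊆ F1  ⇒  h_max = 1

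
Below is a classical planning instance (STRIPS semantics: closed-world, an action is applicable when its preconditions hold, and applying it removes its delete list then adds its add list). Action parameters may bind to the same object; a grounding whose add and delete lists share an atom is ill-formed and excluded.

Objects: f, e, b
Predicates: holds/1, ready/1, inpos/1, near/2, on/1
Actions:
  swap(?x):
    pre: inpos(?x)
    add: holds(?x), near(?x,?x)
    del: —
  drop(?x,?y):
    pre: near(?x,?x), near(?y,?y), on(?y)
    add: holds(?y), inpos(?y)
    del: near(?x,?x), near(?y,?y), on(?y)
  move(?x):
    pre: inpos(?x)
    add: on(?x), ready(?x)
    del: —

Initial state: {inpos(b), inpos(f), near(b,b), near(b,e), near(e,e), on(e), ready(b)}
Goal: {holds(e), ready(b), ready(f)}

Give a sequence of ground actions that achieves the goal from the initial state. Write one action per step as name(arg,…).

1. drop(e,e)  →  {holds(e), inpos(b), inpos(e), inpos(f), near(b,b), near(b,e), ready(b)}
2. move(f)  →  {holds(e), inpos(b), inpos(e), inpos(f), near(b,b), near(b,e), on(f), ready(b), ready(f)}

drop(e,e); move(f)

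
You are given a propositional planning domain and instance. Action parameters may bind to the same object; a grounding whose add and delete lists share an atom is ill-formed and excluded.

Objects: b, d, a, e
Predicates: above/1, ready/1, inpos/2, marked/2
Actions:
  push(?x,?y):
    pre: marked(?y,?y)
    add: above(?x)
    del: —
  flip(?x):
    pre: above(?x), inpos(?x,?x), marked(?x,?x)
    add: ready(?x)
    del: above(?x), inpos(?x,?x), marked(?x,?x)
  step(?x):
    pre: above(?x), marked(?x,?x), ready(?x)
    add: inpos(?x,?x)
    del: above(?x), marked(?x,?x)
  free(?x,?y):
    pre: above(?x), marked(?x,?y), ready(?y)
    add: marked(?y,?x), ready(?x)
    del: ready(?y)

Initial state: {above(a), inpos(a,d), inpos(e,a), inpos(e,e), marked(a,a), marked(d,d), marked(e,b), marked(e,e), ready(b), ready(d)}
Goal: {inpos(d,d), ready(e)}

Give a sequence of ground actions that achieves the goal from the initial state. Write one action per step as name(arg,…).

1. push(d,d)  →  {above(a), above(d), inpos(a,d), inpos(e,a), inpos(e,e), marked(a,a), marked(d,d), marked(e,b), marked(e,e), ready(b), ready(d)}
2. push(e,d)  →  {above(a), above(d), above(e), inpos(a,d), inpos(e,a), inpos(e,e), marked(a,a), marked(d,d), marked(e,b), marked(e,e), ready(b), ready(d)}
3. flip(e)  →  {above(a), above(d), inpos(a,d), inpos(e,a), marked(a,a), marked(d,d), marked(e,b), ready(b), ready(d), ready(e)}
4. step(d)  →  {above(a), inpos(a,d), inpos(d,d), inpos(e,a), marked(a,a), marked(e,b), ready(b), ready(d), ready(e)}

push(d,d); push(e,d); flip(e); step(d)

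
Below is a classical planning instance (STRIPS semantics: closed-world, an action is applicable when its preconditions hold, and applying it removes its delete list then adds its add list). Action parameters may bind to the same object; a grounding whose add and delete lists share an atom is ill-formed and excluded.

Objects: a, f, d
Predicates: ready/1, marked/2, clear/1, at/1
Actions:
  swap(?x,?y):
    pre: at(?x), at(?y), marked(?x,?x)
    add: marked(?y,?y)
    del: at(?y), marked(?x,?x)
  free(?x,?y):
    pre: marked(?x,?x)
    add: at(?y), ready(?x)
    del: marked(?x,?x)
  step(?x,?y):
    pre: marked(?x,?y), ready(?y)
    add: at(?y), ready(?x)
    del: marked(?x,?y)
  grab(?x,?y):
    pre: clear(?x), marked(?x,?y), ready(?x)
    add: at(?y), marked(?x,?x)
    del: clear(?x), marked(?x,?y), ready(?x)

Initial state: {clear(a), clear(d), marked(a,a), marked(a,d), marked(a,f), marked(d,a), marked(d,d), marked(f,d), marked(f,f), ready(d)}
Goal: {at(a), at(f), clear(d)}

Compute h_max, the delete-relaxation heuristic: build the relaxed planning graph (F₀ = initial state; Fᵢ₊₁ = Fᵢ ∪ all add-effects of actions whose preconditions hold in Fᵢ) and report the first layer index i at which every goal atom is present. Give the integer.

1

F0 = init (10 atoms)
F1 = F0 ∪ {at(a), at(d), at(f), ready(a), ready(f)}  (15 atoms)
goal ⊆ F1  ⇒  h_max = 1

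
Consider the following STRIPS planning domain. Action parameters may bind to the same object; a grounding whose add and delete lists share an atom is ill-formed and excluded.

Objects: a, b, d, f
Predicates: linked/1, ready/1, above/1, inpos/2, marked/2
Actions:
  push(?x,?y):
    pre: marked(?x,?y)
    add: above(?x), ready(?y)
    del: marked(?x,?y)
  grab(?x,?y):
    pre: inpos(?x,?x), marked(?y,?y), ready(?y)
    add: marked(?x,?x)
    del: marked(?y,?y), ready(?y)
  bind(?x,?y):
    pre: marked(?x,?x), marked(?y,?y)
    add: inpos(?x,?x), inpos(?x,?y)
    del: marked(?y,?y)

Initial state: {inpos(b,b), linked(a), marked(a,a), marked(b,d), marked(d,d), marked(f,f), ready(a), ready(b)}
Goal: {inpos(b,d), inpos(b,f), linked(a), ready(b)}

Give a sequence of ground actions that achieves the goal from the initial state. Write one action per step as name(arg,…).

1. grab(b,a)  →  {inpos(b,b), linked(a), marked(b,b), marked(b,d), marked(d,d), marked(f,f), ready(b)}
2. bind(b,d)  →  {inpos(b,b), inpos(b,d), linked(a), marked(b,b), marked(b,d), marked(f,f), ready(b)}
3. bind(b,f)  →  {inpos(b,b), inpos(b,d), inpos(b,f), linked(a), marked(b,b), marked(b,d), ready(b)}

grab(b,a); bind(b,d); bind(b,f)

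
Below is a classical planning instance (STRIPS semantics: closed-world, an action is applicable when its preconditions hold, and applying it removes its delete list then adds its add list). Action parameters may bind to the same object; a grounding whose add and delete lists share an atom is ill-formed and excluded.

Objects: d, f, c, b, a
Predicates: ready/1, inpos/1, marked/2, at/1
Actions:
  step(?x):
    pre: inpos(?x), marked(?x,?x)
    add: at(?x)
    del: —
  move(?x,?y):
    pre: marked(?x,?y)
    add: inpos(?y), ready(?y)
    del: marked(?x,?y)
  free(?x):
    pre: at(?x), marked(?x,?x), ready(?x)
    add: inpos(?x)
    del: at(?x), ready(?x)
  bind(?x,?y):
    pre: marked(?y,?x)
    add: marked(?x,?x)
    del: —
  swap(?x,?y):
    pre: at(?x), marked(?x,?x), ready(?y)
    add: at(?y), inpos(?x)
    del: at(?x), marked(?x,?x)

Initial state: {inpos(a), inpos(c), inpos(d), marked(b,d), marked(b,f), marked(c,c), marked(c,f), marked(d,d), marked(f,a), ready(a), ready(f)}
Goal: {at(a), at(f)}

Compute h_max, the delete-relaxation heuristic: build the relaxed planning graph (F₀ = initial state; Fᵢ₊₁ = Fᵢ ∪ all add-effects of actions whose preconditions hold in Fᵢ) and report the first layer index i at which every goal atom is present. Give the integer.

F0 = init (11 atoms)
F1 = F0 ∪ {at(c), at(d), inpos(f), marked(a,a), marked(f,f), ready(c), ready(d)}  (18 atoms)
F2 = F1 ∪ {at(a), at(f)}  (20 atoms)
goal ⊆ F2  ⇒  h_max = 2

2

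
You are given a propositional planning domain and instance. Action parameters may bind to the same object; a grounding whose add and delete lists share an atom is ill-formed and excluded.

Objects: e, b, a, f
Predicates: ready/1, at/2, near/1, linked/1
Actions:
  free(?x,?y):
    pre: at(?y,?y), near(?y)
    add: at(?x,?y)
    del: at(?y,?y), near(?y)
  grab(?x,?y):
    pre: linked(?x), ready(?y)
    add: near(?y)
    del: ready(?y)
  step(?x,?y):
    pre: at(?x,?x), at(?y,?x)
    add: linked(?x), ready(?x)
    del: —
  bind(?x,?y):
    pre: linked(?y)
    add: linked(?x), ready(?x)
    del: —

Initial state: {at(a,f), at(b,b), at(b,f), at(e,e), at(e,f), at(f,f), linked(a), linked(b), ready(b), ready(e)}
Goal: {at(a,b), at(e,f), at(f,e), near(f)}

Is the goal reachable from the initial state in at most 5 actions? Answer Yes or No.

No

1. grab(b,e)  →  {at(a,f), at(b,b), at(b,f), at(e,e), at(e,f), at(f,f), linked(a), linked(b), near(e), ready(b)}
2. free(f,e)  →  {at(a,f), at(b,b), at(b,f), at(e,f), at(f,e), at(f,f), linked(a), linked(b), ready(b)}
3. grab(b,b)  →  {at(a,f), at(b,b), at(b,f), at(e,f), at(f,e), at(f,f), linked(a), linked(b), near(b)}
4. free(a,b)  →  {at(a,b), at(a,f), at(b,f), at(e,f), at(f,e), at(f,f), linked(a), linked(b)}
5. step(f,e)  →  {at(a,b), at(a,f), at(b,f), at(e,f), at(f,e), at(f,f), linked(a), linked(b), linked(f), ready(f)}
6. grab(b,f)  →  {at(a,b), at(a,f), at(b,f), at(e,f), at(f,e), at(f,f), linked(a), linked(b), linked(f), near(f)}
optimal plan length = 6; 6 > 5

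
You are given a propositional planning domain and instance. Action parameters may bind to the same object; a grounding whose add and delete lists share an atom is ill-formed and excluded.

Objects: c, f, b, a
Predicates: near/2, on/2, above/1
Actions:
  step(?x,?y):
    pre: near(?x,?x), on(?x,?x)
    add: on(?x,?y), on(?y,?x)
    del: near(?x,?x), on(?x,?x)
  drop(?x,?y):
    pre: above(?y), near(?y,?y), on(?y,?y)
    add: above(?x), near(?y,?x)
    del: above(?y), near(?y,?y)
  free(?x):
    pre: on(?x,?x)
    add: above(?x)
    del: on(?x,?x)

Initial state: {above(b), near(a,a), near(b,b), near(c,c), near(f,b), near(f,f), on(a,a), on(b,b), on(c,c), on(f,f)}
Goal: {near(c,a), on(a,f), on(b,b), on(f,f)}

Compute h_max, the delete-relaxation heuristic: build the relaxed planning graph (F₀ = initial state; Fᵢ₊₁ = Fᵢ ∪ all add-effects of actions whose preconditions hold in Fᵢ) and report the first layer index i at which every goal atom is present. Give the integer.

2

F0 = init (10 atoms)
F1 = F0 ∪ {above(a), above(c), above(f), near(b,a), near(b,c), near(b,f), on(a,b), on(a,c), on(a,f), on(b,a), on(b,c), on(b,f), on(c,a), on(c,b), on(c,f), on(f,a), on(f,b), on(f,c)}  (28 atoms)
F2 = F1 ∪ {near(a,b), near(a,c), near(a,f), near(c,a), near(c,b), near(c,f), near(f,a), near(f,c)}  (36 atoms)
goal ⊆ F2  ⇒  h_max = 2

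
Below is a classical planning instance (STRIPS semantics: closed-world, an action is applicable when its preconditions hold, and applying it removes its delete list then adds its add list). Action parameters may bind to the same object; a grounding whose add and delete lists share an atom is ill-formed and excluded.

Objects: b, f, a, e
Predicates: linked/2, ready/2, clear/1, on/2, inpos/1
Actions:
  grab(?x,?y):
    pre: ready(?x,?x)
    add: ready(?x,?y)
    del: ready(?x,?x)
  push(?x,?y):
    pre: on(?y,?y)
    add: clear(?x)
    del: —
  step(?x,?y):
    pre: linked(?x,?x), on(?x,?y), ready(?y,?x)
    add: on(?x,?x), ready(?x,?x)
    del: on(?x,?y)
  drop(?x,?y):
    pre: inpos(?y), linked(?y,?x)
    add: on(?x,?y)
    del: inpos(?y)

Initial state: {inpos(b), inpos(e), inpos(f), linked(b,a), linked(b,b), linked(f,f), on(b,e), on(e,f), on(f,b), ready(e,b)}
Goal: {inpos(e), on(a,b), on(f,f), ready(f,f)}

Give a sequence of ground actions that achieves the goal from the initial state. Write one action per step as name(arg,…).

step(b,e); grab(b,f); step(f,b); drop(a,b)

1. step(b,e)  →  {inpos(b), inpos(e), inpos(f), linked(b,a), linked(b,b), linked(f,f), on(b,b), on(e,f), on(f,b), ready(b,b), ready(e,b)}
2. grab(b,f)  →  {inpos(b), inpos(e), inpos(f), linked(b,a), linked(b,b), linked(f,f), on(b,b), on(e,f), on(f,b), ready(b,f), ready(e,b)}
3. step(f,b)  →  {inpos(b), inpos(e), inpos(f), linked(b,a), linked(b,b), linked(f,f), on(b,b), on(e,f), on(f,f), ready(b,f), ready(e,b), ready(f,f)}
4. drop(a,b)  →  {inpos(e), inpos(f), linked(b,a), linked(b,b), linked(f,f), on(a,b), on(b,b), on(e,f), on(f,f), ready(b,f), ready(e,b), ready(f,f)}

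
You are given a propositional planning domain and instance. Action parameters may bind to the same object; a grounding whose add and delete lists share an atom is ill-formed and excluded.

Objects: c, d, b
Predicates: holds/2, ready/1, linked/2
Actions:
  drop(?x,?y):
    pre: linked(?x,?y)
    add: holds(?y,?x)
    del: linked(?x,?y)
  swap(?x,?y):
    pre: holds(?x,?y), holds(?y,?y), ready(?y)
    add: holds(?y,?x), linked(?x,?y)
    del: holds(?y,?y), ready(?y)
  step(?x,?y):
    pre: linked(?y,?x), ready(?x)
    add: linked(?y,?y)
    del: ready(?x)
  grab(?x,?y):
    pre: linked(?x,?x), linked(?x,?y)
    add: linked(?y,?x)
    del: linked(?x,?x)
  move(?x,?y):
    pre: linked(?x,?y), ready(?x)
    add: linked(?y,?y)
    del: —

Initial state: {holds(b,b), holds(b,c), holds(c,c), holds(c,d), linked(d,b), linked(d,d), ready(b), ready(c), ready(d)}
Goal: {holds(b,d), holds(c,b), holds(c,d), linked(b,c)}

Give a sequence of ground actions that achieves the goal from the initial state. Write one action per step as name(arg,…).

1. drop(d,b)  →  {holds(b,b), holds(b,c), holds(b,d), holds(c,c), holds(c,d), linked(d,d), ready(b), ready(c), ready(d)}
2. swap(b,c)  →  {holds(b,b), holds(b,c), holds(b,d), holds(c,b), holds(c,d), linked(b,c), linked(d,d), ready(b), ready(d)}

drop(d,b); swap(b,c)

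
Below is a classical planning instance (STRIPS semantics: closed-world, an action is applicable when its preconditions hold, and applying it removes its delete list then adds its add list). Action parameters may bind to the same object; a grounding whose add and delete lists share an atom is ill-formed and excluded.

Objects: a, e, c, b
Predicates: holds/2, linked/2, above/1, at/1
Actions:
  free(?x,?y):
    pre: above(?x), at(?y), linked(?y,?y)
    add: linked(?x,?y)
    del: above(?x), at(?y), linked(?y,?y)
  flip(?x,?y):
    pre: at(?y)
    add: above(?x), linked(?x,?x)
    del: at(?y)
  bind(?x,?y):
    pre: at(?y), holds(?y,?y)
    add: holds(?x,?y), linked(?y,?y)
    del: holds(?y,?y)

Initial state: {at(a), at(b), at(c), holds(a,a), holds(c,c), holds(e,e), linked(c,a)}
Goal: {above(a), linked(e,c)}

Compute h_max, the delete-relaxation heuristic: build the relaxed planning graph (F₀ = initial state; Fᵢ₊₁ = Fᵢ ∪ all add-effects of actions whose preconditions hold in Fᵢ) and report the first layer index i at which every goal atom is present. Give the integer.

2

F0 = init (7 atoms)
F1 = F0 ∪ {above(a), above(b), above(c), above(e), holds(a,c), holds(b,a), holds(b,c), holds(c,a), holds(e,a), holds(e,c), linked(a,a), linked(b,b), linked(c,c), linked(e,e)}  (21 atoms)
F2 = F1 ∪ {linked(a,b), linked(a,c), linked(b,a), linked(b,c), linked(c,b), linked(e,a), linked(e,b), linked(e,c)}  (29 atoms)
goal ⊆ F2  ⇒  h_max = 2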